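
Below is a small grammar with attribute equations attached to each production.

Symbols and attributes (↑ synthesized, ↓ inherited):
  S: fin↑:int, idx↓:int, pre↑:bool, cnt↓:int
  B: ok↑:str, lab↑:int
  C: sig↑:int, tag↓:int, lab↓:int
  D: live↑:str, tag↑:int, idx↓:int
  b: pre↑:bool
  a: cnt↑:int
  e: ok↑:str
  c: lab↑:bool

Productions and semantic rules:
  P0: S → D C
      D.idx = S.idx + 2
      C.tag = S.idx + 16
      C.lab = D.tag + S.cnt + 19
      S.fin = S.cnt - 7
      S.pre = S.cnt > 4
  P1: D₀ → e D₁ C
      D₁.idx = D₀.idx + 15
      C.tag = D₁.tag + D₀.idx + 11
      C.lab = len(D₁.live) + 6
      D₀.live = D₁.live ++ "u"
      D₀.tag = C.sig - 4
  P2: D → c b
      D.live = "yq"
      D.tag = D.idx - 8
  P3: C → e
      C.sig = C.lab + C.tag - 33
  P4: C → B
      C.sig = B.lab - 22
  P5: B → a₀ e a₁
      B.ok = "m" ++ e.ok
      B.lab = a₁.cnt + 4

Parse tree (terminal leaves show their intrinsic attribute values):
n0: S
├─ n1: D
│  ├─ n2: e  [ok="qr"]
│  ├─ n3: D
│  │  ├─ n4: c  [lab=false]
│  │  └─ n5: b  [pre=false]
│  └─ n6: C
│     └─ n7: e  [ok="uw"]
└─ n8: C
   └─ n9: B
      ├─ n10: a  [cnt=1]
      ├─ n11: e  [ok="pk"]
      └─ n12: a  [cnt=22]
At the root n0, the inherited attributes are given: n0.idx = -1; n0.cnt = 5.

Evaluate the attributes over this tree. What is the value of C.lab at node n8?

1. n0.idx = -1  [given at root]
2. n0.cnt = 5  [given at root]
3. n1.idx = 1  [S.idx + 2]
4. n2.ok = "qr"  [terminal]
5. n3.idx = 16  [D₀.idx + 15]
6. n4.lab = false  [terminal]
7. n5.pre = false  [terminal]
8. n3.live = "yq"  ["yq"]
9. n3.tag = 8  [D.idx - 8]
10. n6.tag = 20  [D₁.tag + D₀.idx + 11]
11. n6.lab = 8  [len(D₁.live) + 6]
12. n7.ok = "uw"  [terminal]
13. n6.sig = -5  [C.lab + C.tag - 33]
14. n1.live = "yqu"  [D₁.live ++ "u"]
15. n1.tag = -9  [C.sig - 4]
16. n8.tag = 15  [S.idx + 16]
17. n8.lab = 15  [D.tag + S.cnt + 19]
18. n10.cnt = 1  [terminal]
19. n11.ok = "pk"  [terminal]
20. n12.cnt = 22  [terminal]
21. n9.ok = "mpk"  ["m" ++ e.ok]
22. n9.lab = 26  [a₁.cnt + 4]
23. n8.sig = 4  [B.lab - 22]
24. n0.fin = -2  [S.cnt - 7]
25. n0.pre = true  [S.cnt > 4]

15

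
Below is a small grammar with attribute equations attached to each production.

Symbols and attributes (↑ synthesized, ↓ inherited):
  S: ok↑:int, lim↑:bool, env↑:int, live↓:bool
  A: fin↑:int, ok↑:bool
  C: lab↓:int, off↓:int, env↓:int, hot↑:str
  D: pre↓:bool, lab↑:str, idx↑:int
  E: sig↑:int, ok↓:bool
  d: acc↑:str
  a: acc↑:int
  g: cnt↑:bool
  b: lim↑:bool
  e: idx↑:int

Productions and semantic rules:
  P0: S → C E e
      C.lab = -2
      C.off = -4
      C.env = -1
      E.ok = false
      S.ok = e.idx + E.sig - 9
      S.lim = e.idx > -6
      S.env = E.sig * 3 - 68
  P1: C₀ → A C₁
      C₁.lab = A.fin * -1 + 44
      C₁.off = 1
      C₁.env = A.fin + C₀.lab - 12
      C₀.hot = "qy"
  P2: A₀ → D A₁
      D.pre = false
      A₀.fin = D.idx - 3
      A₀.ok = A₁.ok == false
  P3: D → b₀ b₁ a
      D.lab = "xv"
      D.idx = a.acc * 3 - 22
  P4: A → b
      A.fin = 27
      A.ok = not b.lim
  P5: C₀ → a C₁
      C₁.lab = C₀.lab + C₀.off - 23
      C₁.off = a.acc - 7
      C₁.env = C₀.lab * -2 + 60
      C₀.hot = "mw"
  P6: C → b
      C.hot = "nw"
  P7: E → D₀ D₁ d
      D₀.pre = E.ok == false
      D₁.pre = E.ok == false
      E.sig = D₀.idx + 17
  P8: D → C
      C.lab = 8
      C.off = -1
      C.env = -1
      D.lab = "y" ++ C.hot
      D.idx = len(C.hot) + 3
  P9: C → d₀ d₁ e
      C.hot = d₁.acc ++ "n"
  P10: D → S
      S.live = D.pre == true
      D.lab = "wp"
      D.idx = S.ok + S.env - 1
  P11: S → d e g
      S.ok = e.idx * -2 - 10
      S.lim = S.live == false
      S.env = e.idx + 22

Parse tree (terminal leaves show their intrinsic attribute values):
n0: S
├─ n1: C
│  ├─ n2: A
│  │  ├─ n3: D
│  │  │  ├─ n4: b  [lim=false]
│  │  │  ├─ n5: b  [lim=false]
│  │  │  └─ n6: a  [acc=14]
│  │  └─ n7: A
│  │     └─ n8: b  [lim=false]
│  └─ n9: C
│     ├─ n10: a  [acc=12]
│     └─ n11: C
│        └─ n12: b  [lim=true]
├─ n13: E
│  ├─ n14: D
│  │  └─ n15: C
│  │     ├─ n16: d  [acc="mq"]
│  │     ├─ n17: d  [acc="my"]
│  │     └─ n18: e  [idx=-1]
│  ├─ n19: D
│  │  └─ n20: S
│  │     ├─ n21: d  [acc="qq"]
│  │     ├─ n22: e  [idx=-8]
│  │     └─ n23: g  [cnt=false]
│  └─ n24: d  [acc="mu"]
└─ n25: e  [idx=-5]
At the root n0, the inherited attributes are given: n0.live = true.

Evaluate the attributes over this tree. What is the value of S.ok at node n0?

1. n0.live = true  [given at root]
2. n1.lab = -2  [-2]
3. n1.off = -4  [-4]
4. n1.env = -1  [-1]
5. n3.pre = false  [false]
6. n4.lim = false  [terminal]
7. n5.lim = false  [terminal]
8. n6.acc = 14  [terminal]
9. n3.lab = "xv"  ["xv"]
10. n3.idx = 20  [a.acc * 3 - 22]
11. n8.lim = false  [terminal]
12. n7.fin = 27  [27]
13. n7.ok = true  [not b.lim]
14. n2.fin = 17  [D.idx - 3]
15. n2.ok = false  [A₁.ok == false]
16. n9.lab = 27  [A.fin * -1 + 44]
17. n9.off = 1  [1]
18. n9.env = 3  [A.fin + C₀.lab - 12]
19. n10.acc = 12  [terminal]
20. n11.lab = 5  [C₀.lab + C₀.off - 23]
21. n11.off = 5  [a.acc - 7]
22. n11.env = 6  [C₀.lab * -2 + 60]
23. n12.lim = true  [terminal]
24. n11.hot = "nw"  ["nw"]
25. n9.hot = "mw"  ["mw"]
26. n1.hot = "qy"  ["qy"]
27. n13.ok = false  [false]
28. n14.pre = true  [E.ok == false]
29. n15.lab = 8  [8]
30. n15.off = -1  [-1]
31. n15.env = -1  [-1]
32. n16.acc = "mq"  [terminal]
33. n17.acc = "my"  [terminal]
34. n18.idx = -1  [terminal]
35. n15.hot = "myn"  [d₁.acc ++ "n"]
36. n14.lab = "ymyn"  ["y" ++ C.hot]
37. n14.idx = 6  [len(C.hot) + 3]
38. n19.pre = true  [E.ok == false]
39. n20.live = true  [D.pre == true]
40. n21.acc = "qq"  [terminal]
41. n22.idx = -8  [terminal]
42. n23.cnt = false  [terminal]
43. n20.ok = 6  [e.idx * -2 - 10]
44. n20.lim = false  [S.live == false]
45. n20.env = 14  [e.idx + 22]
46. n19.lab = "wp"  ["wp"]
47. n19.idx = 19  [S.ok + S.env - 1]
48. n24.acc = "mu"  [terminal]
49. n13.sig = 23  [D₀.idx + 17]
50. n25.idx = -5  [terminal]
51. n0.ok = 9  [e.idx + E.sig - 9]
52. n0.lim = true  [e.idx > -6]
53. n0.env = 1  [E.sig * 3 - 68]

9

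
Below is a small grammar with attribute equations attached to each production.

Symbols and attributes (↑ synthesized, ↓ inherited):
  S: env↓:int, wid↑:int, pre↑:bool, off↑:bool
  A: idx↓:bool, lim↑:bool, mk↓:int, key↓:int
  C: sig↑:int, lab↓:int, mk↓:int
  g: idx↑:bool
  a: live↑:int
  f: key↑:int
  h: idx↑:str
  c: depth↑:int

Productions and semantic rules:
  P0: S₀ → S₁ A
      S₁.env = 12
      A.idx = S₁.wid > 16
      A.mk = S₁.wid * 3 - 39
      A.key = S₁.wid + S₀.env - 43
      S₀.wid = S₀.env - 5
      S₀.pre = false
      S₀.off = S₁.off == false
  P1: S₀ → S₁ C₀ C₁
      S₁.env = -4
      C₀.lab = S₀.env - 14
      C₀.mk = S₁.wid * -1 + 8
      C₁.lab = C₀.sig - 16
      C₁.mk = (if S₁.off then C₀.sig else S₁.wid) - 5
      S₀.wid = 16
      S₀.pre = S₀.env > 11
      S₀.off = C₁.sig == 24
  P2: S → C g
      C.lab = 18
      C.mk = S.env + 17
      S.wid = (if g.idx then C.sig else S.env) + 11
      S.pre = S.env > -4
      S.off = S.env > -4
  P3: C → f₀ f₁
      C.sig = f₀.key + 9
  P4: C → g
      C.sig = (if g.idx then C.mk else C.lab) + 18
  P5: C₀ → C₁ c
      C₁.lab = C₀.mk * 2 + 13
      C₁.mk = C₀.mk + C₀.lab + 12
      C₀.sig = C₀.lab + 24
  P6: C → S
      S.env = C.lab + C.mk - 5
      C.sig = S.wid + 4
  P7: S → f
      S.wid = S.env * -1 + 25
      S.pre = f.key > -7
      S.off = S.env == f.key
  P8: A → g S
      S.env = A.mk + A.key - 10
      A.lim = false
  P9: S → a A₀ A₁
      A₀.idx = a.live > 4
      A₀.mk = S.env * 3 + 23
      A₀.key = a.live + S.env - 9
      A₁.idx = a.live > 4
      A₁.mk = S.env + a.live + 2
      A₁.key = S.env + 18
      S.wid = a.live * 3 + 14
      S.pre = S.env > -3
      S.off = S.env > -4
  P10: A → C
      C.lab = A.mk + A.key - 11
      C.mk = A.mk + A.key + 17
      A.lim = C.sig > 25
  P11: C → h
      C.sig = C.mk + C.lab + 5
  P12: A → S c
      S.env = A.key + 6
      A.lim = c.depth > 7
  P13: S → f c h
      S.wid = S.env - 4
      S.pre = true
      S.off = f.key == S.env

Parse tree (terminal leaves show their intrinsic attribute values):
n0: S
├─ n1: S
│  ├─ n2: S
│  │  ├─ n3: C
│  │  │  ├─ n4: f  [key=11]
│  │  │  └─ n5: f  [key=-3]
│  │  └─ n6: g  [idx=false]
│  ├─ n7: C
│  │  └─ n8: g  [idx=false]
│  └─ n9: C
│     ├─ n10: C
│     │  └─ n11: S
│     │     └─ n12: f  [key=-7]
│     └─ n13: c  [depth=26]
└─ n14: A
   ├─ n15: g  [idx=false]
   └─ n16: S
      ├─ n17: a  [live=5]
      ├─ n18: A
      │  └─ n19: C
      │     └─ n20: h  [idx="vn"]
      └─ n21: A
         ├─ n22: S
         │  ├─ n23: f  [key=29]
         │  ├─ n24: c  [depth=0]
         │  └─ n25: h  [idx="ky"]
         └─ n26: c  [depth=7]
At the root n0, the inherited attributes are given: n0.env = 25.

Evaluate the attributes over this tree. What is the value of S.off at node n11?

false

1. n0.env = 25  [given at root]
2. n1.env = 12  [12]
3. n2.env = -4  [-4]
4. n3.lab = 18  [18]
5. n3.mk = 13  [S.env + 17]
6. n4.key = 11  [terminal]
7. n5.key = -3  [terminal]
8. n3.sig = 20  [f₀.key + 9]
9. n6.idx = false  [terminal]
10. n2.wid = 7  [(if g.idx then C.sig else S.env) + 11]
11. n2.pre = false  [S.env > -4]
12. n2.off = false  [S.env > -4]
13. n7.lab = -2  [S₀.env - 14]
14. n7.mk = 1  [S₁.wid * -1 + 8]
15. n8.idx = false  [terminal]
16. n7.sig = 16  [(if g.idx then C.mk else C.lab) + 18]
17. n9.lab = 0  [C₀.sig - 16]
18. n9.mk = 2  [(if S₁.off then C₀.sig else S₁.wid) - 5]
19. n10.lab = 17  [C₀.mk * 2 + 13]
20. n10.mk = 14  [C₀.mk + C₀.lab + 12]
21. n11.env = 26  [C.lab + C.mk - 5]
22. n12.key = -7  [terminal]
23. n11.wid = -1  [S.env * -1 + 25]
24. n11.pre = false  [f.key > -7]
25. n11.off = false  [S.env == f.key]
26. n10.sig = 3  [S.wid + 4]
27. n13.depth = 26  [terminal]
28. n9.sig = 24  [C₀.lab + 24]
29. n1.wid = 16  [16]
30. n1.pre = true  [S₀.env > 11]
31. n1.off = true  [C₁.sig == 24]
32. n14.idx = false  [S₁.wid > 16]
33. n14.mk = 9  [S₁.wid * 3 - 39]
34. n14.key = -2  [S₁.wid + S₀.env - 43]
35. n15.idx = false  [terminal]
36. n16.env = -3  [A.mk + A.key - 10]
37. n17.live = 5  [terminal]
38. n18.idx = true  [a.live > 4]
39. n18.mk = 14  [S.env * 3 + 23]
40. n18.key = -7  [a.live + S.env - 9]
41. n19.lab = -4  [A.mk + A.key - 11]
42. n19.mk = 24  [A.mk + A.key + 17]
43. n20.idx = "vn"  [terminal]
44. n19.sig = 25  [C.mk + C.lab + 5]
45. n18.lim = false  [C.sig > 25]
46. n21.idx = true  [a.live > 4]
47. n21.mk = 4  [S.env + a.live + 2]
48. n21.key = 15  [S.env + 18]
49. n22.env = 21  [A.key + 6]
50. n23.key = 29  [terminal]
51. n24.depth = 0  [terminal]
52. n25.idx = "ky"  [terminal]
53. n22.wid = 17  [S.env - 4]
54. n22.pre = true  [true]
55. n22.off = false  [f.key == S.env]
56. n26.depth = 7  [terminal]
57. n21.lim = false  [c.depth > 7]
58. n16.wid = 29  [a.live * 3 + 14]
59. n16.pre = false  [S.env > -3]
60. n16.off = true  [S.env > -4]
61. n14.lim = false  [false]
62. n0.wid = 20  [S₀.env - 5]
63. n0.pre = false  [false]
64. n0.off = false  [S₁.off == false]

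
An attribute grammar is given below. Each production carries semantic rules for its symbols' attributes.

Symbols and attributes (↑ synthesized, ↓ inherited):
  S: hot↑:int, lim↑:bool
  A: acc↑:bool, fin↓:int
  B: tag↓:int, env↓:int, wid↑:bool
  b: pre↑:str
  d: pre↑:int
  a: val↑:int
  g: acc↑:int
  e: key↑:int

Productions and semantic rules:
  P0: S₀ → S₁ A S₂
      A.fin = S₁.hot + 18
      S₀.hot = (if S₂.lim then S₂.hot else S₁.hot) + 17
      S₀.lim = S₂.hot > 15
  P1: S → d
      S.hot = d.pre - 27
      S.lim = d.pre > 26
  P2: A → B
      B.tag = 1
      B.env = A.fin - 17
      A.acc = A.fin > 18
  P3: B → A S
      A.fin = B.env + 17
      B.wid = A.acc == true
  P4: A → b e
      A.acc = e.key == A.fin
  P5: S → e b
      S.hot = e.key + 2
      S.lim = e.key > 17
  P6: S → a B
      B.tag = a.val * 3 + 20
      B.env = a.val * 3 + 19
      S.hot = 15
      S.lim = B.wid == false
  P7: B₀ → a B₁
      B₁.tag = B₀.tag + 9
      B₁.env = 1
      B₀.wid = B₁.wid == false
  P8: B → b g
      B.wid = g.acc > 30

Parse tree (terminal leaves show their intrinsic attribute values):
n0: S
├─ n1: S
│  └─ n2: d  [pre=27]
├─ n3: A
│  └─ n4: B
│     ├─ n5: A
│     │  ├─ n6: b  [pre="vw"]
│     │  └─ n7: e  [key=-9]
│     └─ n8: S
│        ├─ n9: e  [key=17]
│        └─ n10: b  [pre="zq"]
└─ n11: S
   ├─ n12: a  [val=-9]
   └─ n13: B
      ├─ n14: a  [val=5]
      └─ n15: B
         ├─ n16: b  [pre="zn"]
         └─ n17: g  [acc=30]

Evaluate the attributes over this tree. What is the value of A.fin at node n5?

18

1. n2.pre = 27  [terminal]
2. n1.hot = 0  [d.pre - 27]
3. n1.lim = true  [d.pre > 26]
4. n3.fin = 18  [S₁.hot + 18]
5. n4.tag = 1  [1]
6. n4.env = 1  [A.fin - 17]
7. n5.fin = 18  [B.env + 17]
8. n6.pre = "vw"  [terminal]
9. n7.key = -9  [terminal]
10. n5.acc = false  [e.key == A.fin]
11. n9.key = 17  [terminal]
12. n10.pre = "zq"  [terminal]
13. n8.hot = 19  [e.key + 2]
14. n8.lim = false  [e.key > 17]
15. n4.wid = false  [A.acc == true]
16. n3.acc = false  [A.fin > 18]
17. n12.val = -9  [terminal]
18. n13.tag = -7  [a.val * 3 + 20]
19. n13.env = -8  [a.val * 3 + 19]
20. n14.val = 5  [terminal]
21. n15.tag = 2  [B₀.tag + 9]
22. n15.env = 1  [1]
23. n16.pre = "zn"  [terminal]
24. n17.acc = 30  [terminal]
25. n15.wid = false  [g.acc > 30]
26. n13.wid = true  [B₁.wid == false]
27. n11.hot = 15  [15]
28. n11.lim = false  [B.wid == false]
29. n0.hot = 17  [(if S₂.lim then S₂.hot else S₁.hot) + 17]
30. n0.lim = false  [S₂.hot > 15]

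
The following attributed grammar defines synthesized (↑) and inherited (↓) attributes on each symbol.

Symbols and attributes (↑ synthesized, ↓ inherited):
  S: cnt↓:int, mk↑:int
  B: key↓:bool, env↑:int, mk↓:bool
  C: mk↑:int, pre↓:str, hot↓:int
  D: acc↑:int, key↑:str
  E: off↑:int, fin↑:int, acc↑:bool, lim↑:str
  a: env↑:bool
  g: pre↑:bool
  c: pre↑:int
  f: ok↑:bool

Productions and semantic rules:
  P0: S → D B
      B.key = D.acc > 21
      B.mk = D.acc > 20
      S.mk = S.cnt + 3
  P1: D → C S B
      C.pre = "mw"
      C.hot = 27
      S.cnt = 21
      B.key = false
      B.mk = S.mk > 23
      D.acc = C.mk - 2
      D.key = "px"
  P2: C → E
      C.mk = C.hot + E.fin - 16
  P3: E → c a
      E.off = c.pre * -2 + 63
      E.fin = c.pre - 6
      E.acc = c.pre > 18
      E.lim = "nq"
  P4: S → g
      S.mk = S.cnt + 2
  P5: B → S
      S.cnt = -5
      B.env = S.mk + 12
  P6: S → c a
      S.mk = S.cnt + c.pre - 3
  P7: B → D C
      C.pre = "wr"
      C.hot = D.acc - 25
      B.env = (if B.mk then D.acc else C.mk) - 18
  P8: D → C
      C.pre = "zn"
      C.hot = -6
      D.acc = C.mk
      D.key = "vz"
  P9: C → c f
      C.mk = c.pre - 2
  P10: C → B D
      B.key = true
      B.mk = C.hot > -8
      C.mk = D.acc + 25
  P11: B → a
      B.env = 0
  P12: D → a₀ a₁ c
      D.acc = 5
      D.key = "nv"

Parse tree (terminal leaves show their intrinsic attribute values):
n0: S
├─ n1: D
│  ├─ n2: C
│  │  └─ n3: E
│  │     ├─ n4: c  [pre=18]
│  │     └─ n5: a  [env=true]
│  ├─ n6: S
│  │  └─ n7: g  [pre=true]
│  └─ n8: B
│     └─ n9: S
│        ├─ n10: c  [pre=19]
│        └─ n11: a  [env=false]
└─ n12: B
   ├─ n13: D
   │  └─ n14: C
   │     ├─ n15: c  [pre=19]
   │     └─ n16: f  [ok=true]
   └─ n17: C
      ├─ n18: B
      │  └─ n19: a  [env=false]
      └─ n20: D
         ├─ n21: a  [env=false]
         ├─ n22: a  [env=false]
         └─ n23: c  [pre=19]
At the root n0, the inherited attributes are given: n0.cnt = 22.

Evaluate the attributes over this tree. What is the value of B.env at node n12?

1. n0.cnt = 22  [given at root]
2. n2.pre = "mw"  ["mw"]
3. n2.hot = 27  [27]
4. n4.pre = 18  [terminal]
5. n5.env = true  [terminal]
6. n3.off = 27  [c.pre * -2 + 63]
7. n3.fin = 12  [c.pre - 6]
8. n3.acc = false  [c.pre > 18]
9. n3.lim = "nq"  ["nq"]
10. n2.mk = 23  [C.hot + E.fin - 16]
11. n6.cnt = 21  [21]
12. n7.pre = true  [terminal]
13. n6.mk = 23  [S.cnt + 2]
14. n8.key = false  [false]
15. n8.mk = false  [S.mk > 23]
16. n9.cnt = -5  [-5]
17. n10.pre = 19  [terminal]
18. n11.env = false  [terminal]
19. n9.mk = 11  [S.cnt + c.pre - 3]
20. n8.env = 23  [S.mk + 12]
21. n1.acc = 21  [C.mk - 2]
22. n1.key = "px"  ["px"]
23. n12.key = false  [D.acc > 21]
24. n12.mk = true  [D.acc > 20]
25. n14.pre = "zn"  ["zn"]
26. n14.hot = -6  [-6]
27. n15.pre = 19  [terminal]
28. n16.ok = true  [terminal]
29. n14.mk = 17  [c.pre - 2]
30. n13.acc = 17  [C.mk]
31. n13.key = "vz"  ["vz"]
32. n17.pre = "wr"  ["wr"]
33. n17.hot = -8  [D.acc - 25]
34. n18.key = true  [true]
35. n18.mk = false  [C.hot > -8]
36. n19.env = false  [terminal]
37. n18.env = 0  [0]
38. n21.env = false  [terminal]
39. n22.env = false  [terminal]
40. n23.pre = 19  [terminal]
41. n20.acc = 5  [5]
42. n20.key = "nv"  ["nv"]
43. n17.mk = 30  [D.acc + 25]
44. n12.env = -1  [(if B.mk then D.acc else C.mk) - 18]
45. n0.mk = 25  [S.cnt + 3]

-1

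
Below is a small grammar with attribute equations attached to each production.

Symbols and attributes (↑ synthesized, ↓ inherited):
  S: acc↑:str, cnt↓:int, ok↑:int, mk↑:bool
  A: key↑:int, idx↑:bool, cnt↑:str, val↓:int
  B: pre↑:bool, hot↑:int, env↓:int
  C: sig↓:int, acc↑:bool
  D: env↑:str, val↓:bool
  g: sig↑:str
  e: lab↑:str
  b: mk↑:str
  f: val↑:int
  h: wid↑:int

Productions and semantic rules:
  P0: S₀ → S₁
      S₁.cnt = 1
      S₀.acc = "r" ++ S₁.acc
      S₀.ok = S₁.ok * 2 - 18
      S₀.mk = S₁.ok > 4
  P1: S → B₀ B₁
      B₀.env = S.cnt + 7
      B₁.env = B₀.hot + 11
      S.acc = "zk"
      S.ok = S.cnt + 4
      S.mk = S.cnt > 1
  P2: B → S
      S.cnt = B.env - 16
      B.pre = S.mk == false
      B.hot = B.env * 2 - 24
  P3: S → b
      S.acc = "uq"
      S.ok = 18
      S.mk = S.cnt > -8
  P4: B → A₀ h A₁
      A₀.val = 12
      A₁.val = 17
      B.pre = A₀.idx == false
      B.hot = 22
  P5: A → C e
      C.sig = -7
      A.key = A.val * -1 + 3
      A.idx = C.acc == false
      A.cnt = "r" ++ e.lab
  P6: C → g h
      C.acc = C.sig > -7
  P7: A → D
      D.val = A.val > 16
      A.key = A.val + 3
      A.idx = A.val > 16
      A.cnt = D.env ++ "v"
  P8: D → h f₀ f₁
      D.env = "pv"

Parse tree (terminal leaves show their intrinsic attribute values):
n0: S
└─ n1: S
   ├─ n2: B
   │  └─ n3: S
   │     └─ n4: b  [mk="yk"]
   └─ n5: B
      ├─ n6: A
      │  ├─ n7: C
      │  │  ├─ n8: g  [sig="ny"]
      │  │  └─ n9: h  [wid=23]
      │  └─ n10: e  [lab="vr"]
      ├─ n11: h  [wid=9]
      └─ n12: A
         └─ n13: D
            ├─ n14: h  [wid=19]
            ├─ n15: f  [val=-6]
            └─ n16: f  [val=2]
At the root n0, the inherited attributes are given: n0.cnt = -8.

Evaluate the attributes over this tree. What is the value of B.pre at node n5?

false

1. n0.cnt = -8  [given at root]
2. n1.cnt = 1  [1]
3. n2.env = 8  [S.cnt + 7]
4. n3.cnt = -8  [B.env - 16]
5. n4.mk = "yk"  [terminal]
6. n3.acc = "uq"  ["uq"]
7. n3.ok = 18  [18]
8. n3.mk = false  [S.cnt > -8]
9. n2.pre = true  [S.mk == false]
10. n2.hot = -8  [B.env * 2 - 24]
11. n5.env = 3  [B₀.hot + 11]
12. n6.val = 12  [12]
13. n7.sig = -7  [-7]
14. n8.sig = "ny"  [terminal]
15. n9.wid = 23  [terminal]
16. n7.acc = false  [C.sig > -7]
17. n10.lab = "vr"  [terminal]
18. n6.key = -9  [A.val * -1 + 3]
19. n6.idx = true  [C.acc == false]
20. n6.cnt = "rvr"  ["r" ++ e.lab]
21. n11.wid = 9  [terminal]
22. n12.val = 17  [17]
23. n13.val = true  [A.val > 16]
24. n14.wid = 19  [terminal]
25. n15.val = -6  [terminal]
26. n16.val = 2  [terminal]
27. n13.env = "pv"  ["pv"]
28. n12.key = 20  [A.val + 3]
29. n12.idx = true  [A.val > 16]
30. n12.cnt = "pvv"  [D.env ++ "v"]
31. n5.pre = false  [A₀.idx == false]
32. n5.hot = 22  [22]
33. n1.acc = "zk"  ["zk"]
34. n1.ok = 5  [S.cnt + 4]
35. n1.mk = false  [S.cnt > 1]
36. n0.acc = "rzk"  ["r" ++ S₁.acc]
37. n0.ok = -8  [S₁.ok * 2 - 18]
38. n0.mk = true  [S₁.ok > 4]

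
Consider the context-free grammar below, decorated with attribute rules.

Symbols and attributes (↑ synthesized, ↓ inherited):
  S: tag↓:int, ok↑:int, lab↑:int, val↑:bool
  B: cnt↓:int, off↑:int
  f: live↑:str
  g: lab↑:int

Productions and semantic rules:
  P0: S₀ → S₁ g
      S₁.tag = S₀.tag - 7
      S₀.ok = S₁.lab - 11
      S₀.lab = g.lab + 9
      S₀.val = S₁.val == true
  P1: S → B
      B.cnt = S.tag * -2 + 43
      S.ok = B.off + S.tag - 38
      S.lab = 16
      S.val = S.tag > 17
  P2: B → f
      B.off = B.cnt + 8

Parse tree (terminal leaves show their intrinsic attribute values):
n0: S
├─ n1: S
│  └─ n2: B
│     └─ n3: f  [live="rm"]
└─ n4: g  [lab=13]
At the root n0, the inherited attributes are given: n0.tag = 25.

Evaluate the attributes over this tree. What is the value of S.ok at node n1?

1. n0.tag = 25  [given at root]
2. n1.tag = 18  [S₀.tag - 7]
3. n2.cnt = 7  [S.tag * -2 + 43]
4. n3.live = "rm"  [terminal]
5. n2.off = 15  [B.cnt + 8]
6. n1.ok = -5  [B.off + S.tag - 38]
7. n1.lab = 16  [16]
8. n1.val = true  [S.tag > 17]
9. n4.lab = 13  [terminal]
10. n0.ok = 5  [S₁.lab - 11]
11. n0.lab = 22  [g.lab + 9]
12. n0.val = true  [S₁.val == true]

-5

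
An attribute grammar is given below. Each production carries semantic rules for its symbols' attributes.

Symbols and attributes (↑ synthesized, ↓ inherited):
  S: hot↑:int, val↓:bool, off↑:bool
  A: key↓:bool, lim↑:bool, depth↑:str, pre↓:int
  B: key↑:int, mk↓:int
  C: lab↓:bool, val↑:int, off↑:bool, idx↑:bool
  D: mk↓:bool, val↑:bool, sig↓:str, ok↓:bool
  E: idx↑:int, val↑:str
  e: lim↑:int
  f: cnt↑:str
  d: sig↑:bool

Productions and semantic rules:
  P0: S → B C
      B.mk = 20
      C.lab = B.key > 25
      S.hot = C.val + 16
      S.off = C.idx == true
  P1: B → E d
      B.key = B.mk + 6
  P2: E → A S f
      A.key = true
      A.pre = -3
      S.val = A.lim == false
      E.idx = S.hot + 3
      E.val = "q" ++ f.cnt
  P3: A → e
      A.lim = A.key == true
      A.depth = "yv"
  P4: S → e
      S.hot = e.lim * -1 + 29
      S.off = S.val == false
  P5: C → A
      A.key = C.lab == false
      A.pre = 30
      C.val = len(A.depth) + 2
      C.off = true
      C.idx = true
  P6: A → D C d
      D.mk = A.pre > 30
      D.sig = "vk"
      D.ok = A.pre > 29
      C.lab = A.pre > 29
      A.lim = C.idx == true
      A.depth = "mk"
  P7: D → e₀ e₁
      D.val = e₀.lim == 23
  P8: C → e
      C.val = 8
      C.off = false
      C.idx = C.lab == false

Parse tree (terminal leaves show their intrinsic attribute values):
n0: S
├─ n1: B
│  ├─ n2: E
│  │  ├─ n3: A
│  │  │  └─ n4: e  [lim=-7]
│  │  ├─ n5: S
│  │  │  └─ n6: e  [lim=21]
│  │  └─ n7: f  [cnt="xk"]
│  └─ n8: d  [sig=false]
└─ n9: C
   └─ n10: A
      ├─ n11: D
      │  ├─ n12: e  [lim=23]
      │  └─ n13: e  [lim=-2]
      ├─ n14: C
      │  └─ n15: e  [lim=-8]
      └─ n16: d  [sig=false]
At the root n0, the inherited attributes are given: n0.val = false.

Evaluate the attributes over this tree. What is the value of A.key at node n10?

1. n0.val = false  [given at root]
2. n1.mk = 20  [20]
3. n3.key = true  [true]
4. n3.pre = -3  [-3]
5. n4.lim = -7  [terminal]
6. n3.lim = true  [A.key == true]
7. n3.depth = "yv"  ["yv"]
8. n5.val = false  [A.lim == false]
9. n6.lim = 21  [terminal]
10. n5.hot = 8  [e.lim * -1 + 29]
11. n5.off = true  [S.val == false]
12. n7.cnt = "xk"  [terminal]
13. n2.idx = 11  [S.hot + 3]
14. n2.val = "qxk"  ["q" ++ f.cnt]
15. n8.sig = false  [terminal]
16. n1.key = 26  [B.mk + 6]
17. n9.lab = true  [B.key > 25]
18. n10.key = false  [C.lab == false]
19. n10.pre = 30  [30]
20. n11.mk = false  [A.pre > 30]
21. n11.sig = "vk"  ["vk"]
22. n11.ok = true  [A.pre > 29]
23. n12.lim = 23  [terminal]
24. n13.lim = -2  [terminal]
25. n11.val = true  [e₀.lim == 23]
26. n14.lab = true  [A.pre > 29]
27. n15.lim = -8  [terminal]
28. n14.val = 8  [8]
29. n14.off = false  [false]
30. n14.idx = false  [C.lab == false]
31. n16.sig = false  [terminal]
32. n10.lim = false  [C.idx == true]
33. n10.depth = "mk"  ["mk"]
34. n9.val = 4  [len(A.depth) + 2]
35. n9.off = true  [true]
36. n9.idx = true  [true]
37. n0.hot = 20  [C.val + 16]
38. n0.off = true  [C.idx == true]

false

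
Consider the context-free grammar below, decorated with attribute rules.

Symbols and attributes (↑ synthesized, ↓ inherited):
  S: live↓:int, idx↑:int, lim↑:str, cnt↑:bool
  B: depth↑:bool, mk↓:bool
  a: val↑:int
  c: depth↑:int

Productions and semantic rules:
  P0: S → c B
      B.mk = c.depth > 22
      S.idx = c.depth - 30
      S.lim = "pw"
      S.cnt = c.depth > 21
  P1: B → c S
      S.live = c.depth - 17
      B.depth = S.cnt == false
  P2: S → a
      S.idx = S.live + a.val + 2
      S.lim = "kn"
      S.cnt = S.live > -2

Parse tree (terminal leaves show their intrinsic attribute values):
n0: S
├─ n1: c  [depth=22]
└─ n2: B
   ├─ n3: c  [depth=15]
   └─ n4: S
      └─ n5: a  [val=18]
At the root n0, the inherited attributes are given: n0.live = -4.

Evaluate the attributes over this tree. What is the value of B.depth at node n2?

1. n0.live = -4  [given at root]
2. n1.depth = 22  [terminal]
3. n2.mk = false  [c.depth > 22]
4. n3.depth = 15  [terminal]
5. n4.live = -2  [c.depth - 17]
6. n5.val = 18  [terminal]
7. n4.idx = 18  [S.live + a.val + 2]
8. n4.lim = "kn"  ["kn"]
9. n4.cnt = false  [S.live > -2]
10. n2.depth = true  [S.cnt == false]
11. n0.idx = -8  [c.depth - 30]
12. n0.lim = "pw"  ["pw"]
13. n0.cnt = true  [c.depth > 21]

true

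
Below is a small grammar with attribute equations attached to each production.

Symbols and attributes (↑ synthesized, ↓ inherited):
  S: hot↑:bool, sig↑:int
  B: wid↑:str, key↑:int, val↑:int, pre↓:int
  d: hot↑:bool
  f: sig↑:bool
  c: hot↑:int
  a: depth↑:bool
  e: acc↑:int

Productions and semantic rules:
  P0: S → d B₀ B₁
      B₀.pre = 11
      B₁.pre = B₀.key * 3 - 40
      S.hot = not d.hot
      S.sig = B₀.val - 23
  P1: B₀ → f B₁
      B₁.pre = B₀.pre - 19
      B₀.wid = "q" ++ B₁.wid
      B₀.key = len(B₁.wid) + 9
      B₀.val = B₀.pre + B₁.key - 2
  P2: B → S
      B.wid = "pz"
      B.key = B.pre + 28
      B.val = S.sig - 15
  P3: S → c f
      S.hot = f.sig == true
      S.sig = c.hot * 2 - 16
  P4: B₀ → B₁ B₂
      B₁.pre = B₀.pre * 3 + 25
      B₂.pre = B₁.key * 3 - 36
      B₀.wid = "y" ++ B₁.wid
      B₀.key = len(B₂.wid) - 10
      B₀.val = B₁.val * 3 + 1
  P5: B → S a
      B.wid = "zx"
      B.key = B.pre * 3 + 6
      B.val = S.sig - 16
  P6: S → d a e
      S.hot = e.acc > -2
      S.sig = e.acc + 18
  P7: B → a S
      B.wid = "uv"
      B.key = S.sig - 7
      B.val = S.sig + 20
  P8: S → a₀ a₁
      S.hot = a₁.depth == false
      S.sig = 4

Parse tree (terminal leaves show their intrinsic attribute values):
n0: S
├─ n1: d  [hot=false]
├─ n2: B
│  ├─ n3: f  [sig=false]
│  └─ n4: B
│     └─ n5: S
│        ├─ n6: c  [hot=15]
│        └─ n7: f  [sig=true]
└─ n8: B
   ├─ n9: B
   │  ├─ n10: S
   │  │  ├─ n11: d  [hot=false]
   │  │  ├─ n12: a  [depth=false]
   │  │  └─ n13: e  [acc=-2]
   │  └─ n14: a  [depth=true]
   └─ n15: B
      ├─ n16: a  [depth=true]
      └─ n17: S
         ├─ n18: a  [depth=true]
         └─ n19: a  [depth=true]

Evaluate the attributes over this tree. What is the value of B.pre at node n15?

18

1. n1.hot = false  [terminal]
2. n2.pre = 11  [11]
3. n3.sig = false  [terminal]
4. n4.pre = -8  [B₀.pre - 19]
5. n6.hot = 15  [terminal]
6. n7.sig = true  [terminal]
7. n5.hot = true  [f.sig == true]
8. n5.sig = 14  [c.hot * 2 - 16]
9. n4.wid = "pz"  ["pz"]
10. n4.key = 20  [B.pre + 28]
11. n4.val = -1  [S.sig - 15]
12. n2.wid = "qpz"  ["q" ++ B₁.wid]
13. n2.key = 11  [len(B₁.wid) + 9]
14. n2.val = 29  [B₀.pre + B₁.key - 2]
15. n8.pre = -7  [B₀.key * 3 - 40]
16. n9.pre = 4  [B₀.pre * 3 + 25]
17. n11.hot = false  [terminal]
18. n12.depth = false  [terminal]
19. n13.acc = -2  [terminal]
20. n10.hot = false  [e.acc > -2]
21. n10.sig = 16  [e.acc + 18]
22. n14.depth = true  [terminal]
23. n9.wid = "zx"  ["zx"]
24. n9.key = 18  [B.pre * 3 + 6]
25. n9.val = 0  [S.sig - 16]
26. n15.pre = 18  [B₁.key * 3 - 36]
27. n16.depth = true  [terminal]
28. n18.depth = true  [terminal]
29. n19.depth = true  [terminal]
30. n17.hot = false  [a₁.depth == false]
31. n17.sig = 4  [4]
32. n15.wid = "uv"  ["uv"]
33. n15.key = -3  [S.sig - 7]
34. n15.val = 24  [S.sig + 20]
35. n8.wid = "yzx"  ["y" ++ B₁.wid]
36. n8.key = -8  [len(B₂.wid) - 10]
37. n8.val = 1  [B₁.val * 3 + 1]
38. n0.hot = true  [not d.hot]
39. n0.sig = 6  [B₀.val - 23]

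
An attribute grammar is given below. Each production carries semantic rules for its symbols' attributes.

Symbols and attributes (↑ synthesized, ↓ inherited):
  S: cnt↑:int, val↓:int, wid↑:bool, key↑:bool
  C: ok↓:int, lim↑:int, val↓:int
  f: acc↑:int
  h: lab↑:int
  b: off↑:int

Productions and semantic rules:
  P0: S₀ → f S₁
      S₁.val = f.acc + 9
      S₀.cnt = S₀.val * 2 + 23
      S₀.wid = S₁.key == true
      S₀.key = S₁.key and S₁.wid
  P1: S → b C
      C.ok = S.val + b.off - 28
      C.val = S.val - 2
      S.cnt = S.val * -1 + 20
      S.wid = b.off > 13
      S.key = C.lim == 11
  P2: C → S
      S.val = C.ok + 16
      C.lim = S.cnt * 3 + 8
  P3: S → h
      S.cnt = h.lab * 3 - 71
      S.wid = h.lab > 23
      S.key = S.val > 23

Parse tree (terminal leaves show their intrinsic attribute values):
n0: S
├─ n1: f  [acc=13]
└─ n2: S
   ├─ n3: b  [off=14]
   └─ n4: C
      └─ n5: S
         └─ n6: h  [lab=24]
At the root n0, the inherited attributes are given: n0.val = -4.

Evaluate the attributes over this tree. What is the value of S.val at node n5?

24

1. n0.val = -4  [given at root]
2. n1.acc = 13  [terminal]
3. n2.val = 22  [f.acc + 9]
4. n3.off = 14  [terminal]
5. n4.ok = 8  [S.val + b.off - 28]
6. n4.val = 20  [S.val - 2]
7. n5.val = 24  [C.ok + 16]
8. n6.lab = 24  [terminal]
9. n5.cnt = 1  [h.lab * 3 - 71]
10. n5.wid = true  [h.lab > 23]
11. n5.key = true  [S.val > 23]
12. n4.lim = 11  [S.cnt * 3 + 8]
13. n2.cnt = -2  [S.val * -1 + 20]
14. n2.wid = true  [b.off > 13]
15. n2.key = true  [C.lim == 11]
16. n0.cnt = 15  [S₀.val * 2 + 23]
17. n0.wid = true  [S₁.key == true]
18. n0.key = true  [S₁.key and S₁.wid]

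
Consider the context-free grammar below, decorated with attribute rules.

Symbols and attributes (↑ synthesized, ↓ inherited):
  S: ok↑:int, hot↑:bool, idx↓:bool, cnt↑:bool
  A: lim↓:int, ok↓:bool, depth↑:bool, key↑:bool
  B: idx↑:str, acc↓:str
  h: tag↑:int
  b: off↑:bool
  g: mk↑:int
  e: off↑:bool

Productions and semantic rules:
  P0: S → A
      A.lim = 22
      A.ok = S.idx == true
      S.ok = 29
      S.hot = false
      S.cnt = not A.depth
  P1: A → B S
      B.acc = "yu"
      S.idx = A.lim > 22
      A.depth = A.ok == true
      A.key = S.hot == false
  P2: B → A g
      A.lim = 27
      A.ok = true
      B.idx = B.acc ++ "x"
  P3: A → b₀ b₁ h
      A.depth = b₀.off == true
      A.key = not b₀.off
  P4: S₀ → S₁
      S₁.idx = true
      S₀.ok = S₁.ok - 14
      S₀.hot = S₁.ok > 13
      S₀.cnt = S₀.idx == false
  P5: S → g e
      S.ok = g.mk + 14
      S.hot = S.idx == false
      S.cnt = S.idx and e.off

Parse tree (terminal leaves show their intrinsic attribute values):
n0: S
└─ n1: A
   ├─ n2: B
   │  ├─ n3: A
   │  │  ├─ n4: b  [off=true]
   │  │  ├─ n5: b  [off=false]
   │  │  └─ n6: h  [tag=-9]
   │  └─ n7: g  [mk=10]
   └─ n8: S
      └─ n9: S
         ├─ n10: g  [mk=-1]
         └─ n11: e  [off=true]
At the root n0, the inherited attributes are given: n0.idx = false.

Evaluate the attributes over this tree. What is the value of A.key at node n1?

1. n0.idx = false  [given at root]
2. n1.lim = 22  [22]
3. n1.ok = false  [S.idx == true]
4. n2.acc = "yu"  ["yu"]
5. n3.lim = 27  [27]
6. n3.ok = true  [true]
7. n4.off = true  [terminal]
8. n5.off = false  [terminal]
9. n6.tag = -9  [terminal]
10. n3.depth = true  [b₀.off == true]
11. n3.key = false  [not b₀.off]
12. n7.mk = 10  [terminal]
13. n2.idx = "yux"  [B.acc ++ "x"]
14. n8.idx = false  [A.lim > 22]
15. n9.idx = true  [true]
16. n10.mk = -1  [terminal]
17. n11.off = true  [terminal]
18. n9.ok = 13  [g.mk + 14]
19. n9.hot = false  [S.idx == false]
20. n9.cnt = true  [S.idx and e.off]
21. n8.ok = -1  [S₁.ok - 14]
22. n8.hot = false  [S₁.ok > 13]
23. n8.cnt = true  [S₀.idx == false]
24. n1.depth = false  [A.ok == true]
25. n1.key = true  [S.hot == false]
26. n0.ok = 29  [29]
27. n0.hot = false  [false]
28. n0.cnt = true  [not A.depth]

true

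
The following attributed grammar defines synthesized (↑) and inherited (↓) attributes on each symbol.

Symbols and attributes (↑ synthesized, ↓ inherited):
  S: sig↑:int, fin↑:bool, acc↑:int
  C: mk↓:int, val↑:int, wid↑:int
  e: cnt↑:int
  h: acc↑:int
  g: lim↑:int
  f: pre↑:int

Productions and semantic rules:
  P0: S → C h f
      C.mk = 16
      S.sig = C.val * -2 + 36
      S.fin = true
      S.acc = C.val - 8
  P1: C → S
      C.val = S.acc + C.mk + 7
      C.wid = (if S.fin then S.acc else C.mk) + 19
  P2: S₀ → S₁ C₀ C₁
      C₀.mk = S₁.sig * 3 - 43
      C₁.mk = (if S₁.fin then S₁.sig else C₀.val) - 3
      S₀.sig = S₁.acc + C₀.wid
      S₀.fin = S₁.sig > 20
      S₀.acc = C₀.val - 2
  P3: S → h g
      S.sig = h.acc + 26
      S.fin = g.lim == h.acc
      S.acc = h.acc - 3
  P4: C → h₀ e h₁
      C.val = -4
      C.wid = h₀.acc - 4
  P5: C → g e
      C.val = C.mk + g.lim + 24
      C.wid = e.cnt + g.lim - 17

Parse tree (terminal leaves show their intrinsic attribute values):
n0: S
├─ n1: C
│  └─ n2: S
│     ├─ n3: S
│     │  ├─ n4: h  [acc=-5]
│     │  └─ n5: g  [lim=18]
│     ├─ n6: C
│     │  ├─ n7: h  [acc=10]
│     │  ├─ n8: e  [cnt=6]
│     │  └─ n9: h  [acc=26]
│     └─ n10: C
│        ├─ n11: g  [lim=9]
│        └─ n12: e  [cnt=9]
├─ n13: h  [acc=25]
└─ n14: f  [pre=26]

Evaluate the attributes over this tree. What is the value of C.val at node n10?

26

1. n1.mk = 16  [16]
2. n4.acc = -5  [terminal]
3. n5.lim = 18  [terminal]
4. n3.sig = 21  [h.acc + 26]
5. n3.fin = false  [g.lim == h.acc]
6. n3.acc = -8  [h.acc - 3]
7. n6.mk = 20  [S₁.sig * 3 - 43]
8. n7.acc = 10  [terminal]
9. n8.cnt = 6  [terminal]
10. n9.acc = 26  [terminal]
11. n6.val = -4  [-4]
12. n6.wid = 6  [h₀.acc - 4]
13. n10.mk = -7  [(if S₁.fin then S₁.sig else C₀.val) - 3]
14. n11.lim = 9  [terminal]
15. n12.cnt = 9  [terminal]
16. n10.val = 26  [C.mk + g.lim + 24]
17. n10.wid = 1  [e.cnt + g.lim - 17]
18. n2.sig = -2  [S₁.acc + C₀.wid]
19. n2.fin = true  [S₁.sig > 20]
20. n2.acc = -6  [C₀.val - 2]
21. n1.val = 17  [S.acc + C.mk + 7]
22. n1.wid = 13  [(if S.fin then S.acc else C.mk) + 19]
23. n13.acc = 25  [terminal]
24. n14.pre = 26  [terminal]
25. n0.sig = 2  [C.val * -2 + 36]
26. n0.fin = true  [true]
27. n0.acc = 9  [C.val - 8]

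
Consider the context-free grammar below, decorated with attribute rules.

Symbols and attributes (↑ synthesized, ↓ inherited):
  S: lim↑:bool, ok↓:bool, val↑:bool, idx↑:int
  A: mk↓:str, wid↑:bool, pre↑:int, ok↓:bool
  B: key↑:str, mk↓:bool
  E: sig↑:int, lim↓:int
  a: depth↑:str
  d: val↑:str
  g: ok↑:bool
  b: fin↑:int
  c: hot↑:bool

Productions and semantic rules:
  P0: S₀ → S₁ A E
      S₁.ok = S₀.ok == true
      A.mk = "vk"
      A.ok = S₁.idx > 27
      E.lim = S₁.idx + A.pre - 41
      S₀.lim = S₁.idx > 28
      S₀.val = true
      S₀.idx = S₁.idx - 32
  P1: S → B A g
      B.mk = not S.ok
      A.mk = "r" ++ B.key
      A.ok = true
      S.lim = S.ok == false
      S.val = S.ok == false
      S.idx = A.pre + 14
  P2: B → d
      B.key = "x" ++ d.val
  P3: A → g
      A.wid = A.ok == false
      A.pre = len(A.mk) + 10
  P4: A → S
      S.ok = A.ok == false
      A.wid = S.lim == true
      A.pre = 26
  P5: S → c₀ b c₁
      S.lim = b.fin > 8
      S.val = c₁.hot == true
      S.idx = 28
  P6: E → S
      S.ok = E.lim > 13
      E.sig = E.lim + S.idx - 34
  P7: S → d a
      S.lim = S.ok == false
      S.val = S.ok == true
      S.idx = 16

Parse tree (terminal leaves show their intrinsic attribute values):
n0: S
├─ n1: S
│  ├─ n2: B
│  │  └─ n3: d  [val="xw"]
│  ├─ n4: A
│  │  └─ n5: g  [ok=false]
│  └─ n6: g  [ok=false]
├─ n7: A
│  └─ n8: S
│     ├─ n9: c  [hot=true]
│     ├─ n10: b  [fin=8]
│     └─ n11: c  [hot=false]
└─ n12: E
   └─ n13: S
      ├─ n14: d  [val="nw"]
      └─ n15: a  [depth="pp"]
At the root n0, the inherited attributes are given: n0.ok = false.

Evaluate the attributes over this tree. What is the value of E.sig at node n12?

1. n0.ok = false  [given at root]
2. n1.ok = false  [S₀.ok == true]
3. n2.mk = true  [not S.ok]
4. n3.val = "xw"  [terminal]
5. n2.key = "xxw"  ["x" ++ d.val]
6. n4.mk = "rxxw"  ["r" ++ B.key]
7. n4.ok = true  [true]
8. n5.ok = false  [terminal]
9. n4.wid = false  [A.ok == false]
10. n4.pre = 14  [len(A.mk) + 10]
11. n6.ok = false  [terminal]
12. n1.lim = true  [S.ok == false]
13. n1.val = true  [S.ok == false]
14. n1.idx = 28  [A.pre + 14]
15. n7.mk = "vk"  ["vk"]
16. n7.ok = true  [S₁.idx > 27]
17. n8.ok = false  [A.ok == false]
18. n9.hot = true  [terminal]
19. n10.fin = 8  [terminal]
20. n11.hot = false  [terminal]
21. n8.lim = false  [b.fin > 8]
22. n8.val = false  [c₁.hot == true]
23. n8.idx = 28  [28]
24. n7.wid = false  [S.lim == true]
25. n7.pre = 26  [26]
26. n12.lim = 13  [S₁.idx + A.pre - 41]
27. n13.ok = false  [E.lim > 13]
28. n14.val = "nw"  [terminal]
29. n15.depth = "pp"  [terminal]
30. n13.lim = true  [S.ok == false]
31. n13.val = false  [S.ok == true]
32. n13.idx = 16  [16]
33. n12.sig = -5  [E.lim + S.idx - 34]
34. n0.lim = false  [S₁.idx > 28]
35. n0.val = true  [true]
36. n0.idx = -4  [S₁.idx - 32]

-5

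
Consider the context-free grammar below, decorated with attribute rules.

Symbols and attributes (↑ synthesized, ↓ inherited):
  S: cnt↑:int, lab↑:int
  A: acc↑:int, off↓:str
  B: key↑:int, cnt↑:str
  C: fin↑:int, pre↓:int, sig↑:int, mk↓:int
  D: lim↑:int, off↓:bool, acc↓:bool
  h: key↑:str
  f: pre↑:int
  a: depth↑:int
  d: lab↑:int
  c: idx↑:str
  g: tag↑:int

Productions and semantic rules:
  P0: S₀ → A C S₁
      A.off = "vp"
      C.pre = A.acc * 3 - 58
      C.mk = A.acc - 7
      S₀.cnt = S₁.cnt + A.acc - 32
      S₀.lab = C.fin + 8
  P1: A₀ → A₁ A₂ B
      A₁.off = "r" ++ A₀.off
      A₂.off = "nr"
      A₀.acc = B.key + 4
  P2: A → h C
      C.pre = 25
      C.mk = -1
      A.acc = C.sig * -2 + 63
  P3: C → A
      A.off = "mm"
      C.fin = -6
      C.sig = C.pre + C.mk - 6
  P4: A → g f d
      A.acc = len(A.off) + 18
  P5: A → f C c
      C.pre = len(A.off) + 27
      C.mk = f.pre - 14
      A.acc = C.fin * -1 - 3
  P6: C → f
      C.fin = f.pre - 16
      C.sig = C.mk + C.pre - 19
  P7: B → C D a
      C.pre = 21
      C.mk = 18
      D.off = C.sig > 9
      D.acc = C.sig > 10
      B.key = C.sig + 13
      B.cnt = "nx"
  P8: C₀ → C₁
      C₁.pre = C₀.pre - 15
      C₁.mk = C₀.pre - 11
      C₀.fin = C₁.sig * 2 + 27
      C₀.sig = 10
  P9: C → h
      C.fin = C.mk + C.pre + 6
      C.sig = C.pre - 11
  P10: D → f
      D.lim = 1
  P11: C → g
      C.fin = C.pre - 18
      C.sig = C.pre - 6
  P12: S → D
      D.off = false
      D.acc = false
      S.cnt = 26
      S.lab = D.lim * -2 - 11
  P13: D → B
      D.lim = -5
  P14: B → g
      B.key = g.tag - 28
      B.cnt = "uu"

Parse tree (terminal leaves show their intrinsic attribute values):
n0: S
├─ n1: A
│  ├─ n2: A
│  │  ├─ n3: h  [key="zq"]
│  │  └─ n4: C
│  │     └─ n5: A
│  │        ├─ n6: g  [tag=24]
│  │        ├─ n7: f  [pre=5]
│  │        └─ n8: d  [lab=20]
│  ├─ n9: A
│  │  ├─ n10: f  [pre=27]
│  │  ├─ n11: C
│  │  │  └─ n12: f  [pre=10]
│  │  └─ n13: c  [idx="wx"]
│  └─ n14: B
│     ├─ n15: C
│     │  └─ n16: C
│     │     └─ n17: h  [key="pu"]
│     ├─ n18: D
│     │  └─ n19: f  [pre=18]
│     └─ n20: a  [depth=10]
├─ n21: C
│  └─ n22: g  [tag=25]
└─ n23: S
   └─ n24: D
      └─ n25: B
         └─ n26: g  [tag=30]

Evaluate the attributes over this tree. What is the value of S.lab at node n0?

1. n1.off = "vp"  ["vp"]
2. n2.off = "rvp"  ["r" ++ A₀.off]
3. n3.key = "zq"  [terminal]
4. n4.pre = 25  [25]
5. n4.mk = -1  [-1]
6. n5.off = "mm"  ["mm"]
7. n6.tag = 24  [terminal]
8. n7.pre = 5  [terminal]
9. n8.lab = 20  [terminal]
10. n5.acc = 20  [len(A.off) + 18]
11. n4.fin = -6  [-6]
12. n4.sig = 18  [C.pre + C.mk - 6]
13. n2.acc = 27  [C.sig * -2 + 63]
14. n9.off = "nr"  ["nr"]
15. n10.pre = 27  [terminal]
16. n11.pre = 29  [len(A.off) + 27]
17. n11.mk = 13  [f.pre - 14]
18. n12.pre = 10  [terminal]
19. n11.fin = -6  [f.pre - 16]
20. n11.sig = 23  [C.mk + C.pre - 19]
21. n13.idx = "wx"  [terminal]
22. n9.acc = 3  [C.fin * -1 - 3]
23. n15.pre = 21  [21]
24. n15.mk = 18  [18]
25. n16.pre = 6  [C₀.pre - 15]
26. n16.mk = 10  [C₀.pre - 11]
27. n17.key = "pu"  [terminal]
28. n16.fin = 22  [C.mk + C.pre + 6]
29. n16.sig = -5  [C.pre - 11]
30. n15.fin = 17  [C₁.sig * 2 + 27]
31. n15.sig = 10  [10]
32. n18.off = true  [C.sig > 9]
33. n18.acc = false  [C.sig > 10]
34. n19.pre = 18  [terminal]
35. n18.lim = 1  [1]
36. n20.depth = 10  [terminal]
37. n14.key = 23  [C.sig + 13]
38. n14.cnt = "nx"  ["nx"]
39. n1.acc = 27  [B.key + 4]
40. n21.pre = 23  [A.acc * 3 - 58]
41. n21.mk = 20  [A.acc - 7]
42. n22.tag = 25  [terminal]
43. n21.fin = 5  [C.pre - 18]
44. n21.sig = 17  [C.pre - 6]
45. n24.off = false  [false]
46. n24.acc = false  [false]
47. n26.tag = 30  [terminal]
48. n25.key = 2  [g.tag - 28]
49. n25.cnt = "uu"  ["uu"]
50. n24.lim = -5  [-5]
51. n23.cnt = 26  [26]
52. n23.lab = -1  [D.lim * -2 - 11]
53. n0.cnt = 21  [S₁.cnt + A.acc - 32]
54. n0.lab = 13  [C.fin + 8]

13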